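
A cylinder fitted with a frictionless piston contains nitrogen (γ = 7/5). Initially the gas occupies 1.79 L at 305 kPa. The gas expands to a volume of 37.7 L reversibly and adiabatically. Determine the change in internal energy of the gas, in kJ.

P₂ = P₁(V₁/V₂)^γ = 305×(1.79/37.7)^(7/5) = 4.28 kPa.
For a reversible adiabat, W_by_gas = (P₁V₁ − P₂V₂)/(γ−1).
W_by = (305000×0.00179 − 4280×0.0377) / (2/5) = 961.5 J.
Q = 0 ⇒ ΔU = −W_by = -961.5 J.

ΔU ≈ -0.962 kJ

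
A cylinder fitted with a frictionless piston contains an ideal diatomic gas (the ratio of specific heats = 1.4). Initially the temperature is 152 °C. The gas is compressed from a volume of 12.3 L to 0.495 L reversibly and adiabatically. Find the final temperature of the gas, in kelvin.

T₂ ≈ 1540 K

For a reversible adiabat TV^(γ−1) is constant, so T₂ = T₁ (V₁/V₂)^(γ−1).
T₁ = 152 °C = 425.1 K.
T₂ = 425.1 × (12.3/0.495)^(0.4) = 1537 K.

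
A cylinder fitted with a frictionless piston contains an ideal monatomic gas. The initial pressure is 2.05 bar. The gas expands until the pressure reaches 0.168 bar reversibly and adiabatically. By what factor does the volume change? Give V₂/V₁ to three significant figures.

From PV^γ = const, V₂/V₁ = (P₁/P₂)^(1/γ).
For a monatomic ideal gas γ = 5/3.
V₂/V₁ = (2.05/0.168)^(3/5) = 4.486.

V₂/V₁ ≈ 4.49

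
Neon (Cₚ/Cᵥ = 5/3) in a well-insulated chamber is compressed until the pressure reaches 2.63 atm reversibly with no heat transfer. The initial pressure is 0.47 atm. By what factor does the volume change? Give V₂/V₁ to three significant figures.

V₂/V₁ ≈ 0.356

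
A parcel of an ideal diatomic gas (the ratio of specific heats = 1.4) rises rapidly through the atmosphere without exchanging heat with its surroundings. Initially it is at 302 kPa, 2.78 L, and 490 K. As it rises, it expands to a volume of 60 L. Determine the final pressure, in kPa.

P₂ ≈ 4.10 kPa

Adiabatic: P₁V₁^γ = P₂V₂^γ ⇒ P₂ = P₁ (V₁/V₂)^γ.
P₂ = 302 × (2.78/60)^(1.4) = 4.095 kPa.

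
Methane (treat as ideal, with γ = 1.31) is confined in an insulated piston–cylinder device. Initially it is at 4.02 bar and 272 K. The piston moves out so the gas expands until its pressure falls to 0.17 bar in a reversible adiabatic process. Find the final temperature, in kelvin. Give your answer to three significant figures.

Along an adiabat T P^((1−γ)/γ) is constant, so T₂ = T₁ (P₂/P₁)^((γ−1)/γ).
T₂ = 272 × (0.17/4.02)^(0.237) = 128.7 K.

T₂ ≈ 129 K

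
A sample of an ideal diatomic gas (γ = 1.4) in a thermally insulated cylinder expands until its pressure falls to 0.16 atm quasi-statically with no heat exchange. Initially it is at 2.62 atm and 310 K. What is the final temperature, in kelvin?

Adiabatic: T₂/T₁ = (P₂/P₁)^((γ−1)/γ).
T₂ = 310 × (0.16/2.62)^(0.286) = 139.5 K.

T₂ ≈ 139 K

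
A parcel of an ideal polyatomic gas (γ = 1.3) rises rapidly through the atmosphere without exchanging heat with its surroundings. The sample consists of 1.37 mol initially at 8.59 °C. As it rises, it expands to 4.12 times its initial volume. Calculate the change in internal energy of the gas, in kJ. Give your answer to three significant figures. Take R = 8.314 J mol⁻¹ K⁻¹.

ΔU ≈ -3.70 kJ

For a reversible adiabat TV^(γ−1) is constant, so T₂ = T₁ (V₁/V₂)^(γ−1).
T₁ = 8.59 °C = 281.7 K.
T₂ = 281.7 × (1/4.12)^(0.3) = 184.2 K.
Q = 0, so ΔU = W_on_gas = nCᵥΔT with Cᵥ = R/(γ−1) = 27.71 J/(mol·K).
ΔU = 1.37 × 27.71 × (184.2 − 281.7) = -3702 J.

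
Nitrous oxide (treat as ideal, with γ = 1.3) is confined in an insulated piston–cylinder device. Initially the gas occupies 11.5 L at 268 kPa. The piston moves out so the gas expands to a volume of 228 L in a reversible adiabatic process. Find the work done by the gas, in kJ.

W ≈ 6.08 kJ

P₂ = P₁(V₁/V₂)^γ = 268×(11.5/228)^(1.3) = 5.517 kPa.
For a reversible adiabat, W_by_gas = (P₁V₁ − P₂V₂)/(γ−1).
W_by = (268000×0.0115 − 5517×0.228) / (0.3) = 6080 J.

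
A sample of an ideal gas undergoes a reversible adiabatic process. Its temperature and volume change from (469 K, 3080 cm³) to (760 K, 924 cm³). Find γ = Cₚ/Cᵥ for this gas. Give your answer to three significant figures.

γ ≈ 1.40

TV^(γ−1) = const ⇒ γ − 1 = ln(T₂/T₁) / ln(V₁/V₂).
γ = 1 + ln(760/469) / ln(3080/924) = 1.401.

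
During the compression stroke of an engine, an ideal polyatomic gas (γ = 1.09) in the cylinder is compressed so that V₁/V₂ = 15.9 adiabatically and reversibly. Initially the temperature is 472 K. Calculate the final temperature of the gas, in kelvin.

T₂ ≈ 605 K

For a reversible adiabat TV^(γ−1) is constant, so T₂ = T₁ (V₁/V₂)^(γ−1).
T₂ = 472 × 15.9^(0.09) = 605.4 K.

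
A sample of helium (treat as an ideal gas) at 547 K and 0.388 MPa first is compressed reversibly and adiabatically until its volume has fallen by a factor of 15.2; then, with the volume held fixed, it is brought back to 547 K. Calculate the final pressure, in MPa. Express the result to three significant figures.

P₃ ≈ 5.90 MPa

For a monatomic ideal gas γ = 5/3.
Adiabatic step (PV^γ = const): P₂ = 0.388×15.2^(5/3) = 36.19 MPa; T₂ = 547×15.2^(2/3) = 3356 K.
Isochoric: P₃ = P₂(T₃/T₂) = 36.19 × (547/3356) = 5.898 MPa.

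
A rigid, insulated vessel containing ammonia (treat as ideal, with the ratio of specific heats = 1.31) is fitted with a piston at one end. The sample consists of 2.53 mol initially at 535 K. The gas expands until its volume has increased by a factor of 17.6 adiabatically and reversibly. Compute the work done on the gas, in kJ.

W ≈ -21.4 kJ

For a reversible adiabat TV^(γ−1) is constant, so T₂ = T₁ (V₁/V₂)^(γ−1).
T₂ = 535 × (1/17.6)^(0.31) = 219.9 K.
Q = 0, so ΔU = W_on_gas = nCᵥΔT with Cᵥ = R/(γ−1) = 26.82 J/(mol·K).
ΔU = 2.53 × 26.82 × (219.9 − 535) = -21380 J.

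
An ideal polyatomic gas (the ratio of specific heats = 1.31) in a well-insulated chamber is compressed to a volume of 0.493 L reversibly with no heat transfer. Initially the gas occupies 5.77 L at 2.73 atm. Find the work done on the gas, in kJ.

W ≈ 5.89 kJ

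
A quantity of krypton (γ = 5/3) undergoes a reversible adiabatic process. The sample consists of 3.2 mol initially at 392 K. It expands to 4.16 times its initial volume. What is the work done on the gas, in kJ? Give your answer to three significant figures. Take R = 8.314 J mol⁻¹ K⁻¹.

W ≈ -9.60 kJ

Adiabatic: T₁V₁^(γ−1) = T₂V₂^(γ−1) ⇒ T₂ = T₁ (V₁/V₂)^(γ−1).
T₂ = 392 × (1/4.16)^(2/3) = 151.6 K.
Q = 0, so ΔU = W_on_gas = nCᵥΔT with Cᵥ = R/(γ−1) = 12.47 J/(mol·K).
ΔU = 3.2 × 12.47 × (151.6 − 392) = -9596 J.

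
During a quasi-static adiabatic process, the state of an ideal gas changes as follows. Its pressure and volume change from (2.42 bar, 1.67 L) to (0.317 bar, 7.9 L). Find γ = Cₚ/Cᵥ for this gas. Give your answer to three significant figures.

γ ≈ 1.31

PV^γ = const ⇒ γ = ln(P₂/P₁) / ln(V₁/V₂).
γ = ln(0.317/2.42) / ln(1.67/7.9) = 1.308.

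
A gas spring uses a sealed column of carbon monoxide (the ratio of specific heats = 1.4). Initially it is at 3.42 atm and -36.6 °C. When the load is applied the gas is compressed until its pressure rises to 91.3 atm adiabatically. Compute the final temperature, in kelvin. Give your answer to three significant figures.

T₂ ≈ 605 K

Adiabatic: T₂/T₁ = (P₂/P₁)^((γ−1)/γ).
T₁ = -36.6 °C = 236.5 K.
T₂ = 236.5 × (91.3/3.42)^(0.286) = 604.6 K.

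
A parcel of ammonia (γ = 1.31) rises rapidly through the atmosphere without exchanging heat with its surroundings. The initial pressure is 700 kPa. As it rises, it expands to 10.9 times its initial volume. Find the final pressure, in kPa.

P₂ ≈ 30.6 kPa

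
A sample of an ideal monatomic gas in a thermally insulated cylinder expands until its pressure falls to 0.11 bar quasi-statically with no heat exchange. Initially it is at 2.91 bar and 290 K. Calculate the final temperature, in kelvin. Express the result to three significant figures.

T₂ ≈ 78.2 K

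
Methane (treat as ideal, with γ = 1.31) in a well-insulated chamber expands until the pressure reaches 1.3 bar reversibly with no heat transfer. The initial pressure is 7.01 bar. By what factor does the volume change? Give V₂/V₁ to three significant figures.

V₂/V₁ ≈ 3.62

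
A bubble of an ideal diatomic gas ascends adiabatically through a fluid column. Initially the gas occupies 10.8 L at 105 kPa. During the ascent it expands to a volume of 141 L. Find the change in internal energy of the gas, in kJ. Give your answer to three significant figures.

ΔU ≈ -1.82 kJ

γ = 7/5 for a diatomic ideal gas.
P₂ = P₁(V₁/V₂)^γ = 105×(10.8/141)^(7/5) = 2.878 kPa.
For a reversible adiabat, W_by_gas = (P₁V₁ − P₂V₂)/(γ−1).
W_by = (105000×0.0108 − 2878×0.141) / (2/5) = 1821 J.
Q = 0 ⇒ ΔU = −W_by = -1821 J.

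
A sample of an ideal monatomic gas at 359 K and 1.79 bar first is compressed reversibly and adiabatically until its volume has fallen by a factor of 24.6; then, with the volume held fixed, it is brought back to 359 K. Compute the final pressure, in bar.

For a monatomic ideal gas γ = 5/3.
Adiabatic step (PV^γ = const): P₂ = 1.79×24.6^(5/3) = 372.5 bar; T₂ = 359×24.6^(2/3) = 3037 K.
Isochoric: P₃ = P₂(T₃/T₂) = 372.5 × (359/3037) = 44.03 bar.

P₃ ≈ 44.0 bar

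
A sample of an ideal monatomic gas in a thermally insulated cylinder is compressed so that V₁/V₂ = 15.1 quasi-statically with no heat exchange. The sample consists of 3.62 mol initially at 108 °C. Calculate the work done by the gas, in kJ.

W ≈ -87.9 kJ

For a reversible adiabat TV^(γ−1) is constant, so T₂ = T₁ (V₁/V₂)^(γ−1).
γ = 5/3 for a monatomic ideal gas, so γ−1 = 2/3.
T₁ = 108 °C = 381.1 K.
T₂ = 381.1 × 15.1^(2/3) = 2329 K.
Q = 0, so ΔU = W_on_gas = nCᵥΔT with Cᵥ = R/(γ−1) = 12.47 J/(mol·K).
ΔU = 3.62 × 12.47 × (2329 − 381.1) = 87910 J.
Work done by the gas = −ΔU = -87910 J.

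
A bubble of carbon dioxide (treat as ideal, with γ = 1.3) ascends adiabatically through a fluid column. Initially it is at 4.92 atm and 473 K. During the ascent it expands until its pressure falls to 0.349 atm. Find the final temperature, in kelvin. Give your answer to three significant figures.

T₂ ≈ 257 K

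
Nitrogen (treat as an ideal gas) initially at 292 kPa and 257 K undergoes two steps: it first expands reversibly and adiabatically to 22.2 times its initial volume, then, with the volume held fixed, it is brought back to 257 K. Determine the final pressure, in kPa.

For a diatomic ideal gas γ = 7/5.
Adiabatic step (PV^γ = const): P₂ = 292×(1/22.2)^(7/5) = 3.806 kPa; T₂ = 257×(1/22.2)^(2/5) = 74.37 K.
Isochoric: P₃ = P₂(T₃/T₂) = 3.806 × (257/74.37) = 13.15 kPa.

P₃ ≈ 13.2 kPa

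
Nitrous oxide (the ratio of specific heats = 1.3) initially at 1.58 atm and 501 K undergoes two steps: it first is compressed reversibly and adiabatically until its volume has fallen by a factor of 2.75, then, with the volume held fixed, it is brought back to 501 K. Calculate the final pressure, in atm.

P₃ ≈ 4.35 atm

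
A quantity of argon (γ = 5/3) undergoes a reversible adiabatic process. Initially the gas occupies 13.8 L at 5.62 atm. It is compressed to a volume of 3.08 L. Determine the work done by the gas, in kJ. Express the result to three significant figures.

W ≈ -20.2 kJ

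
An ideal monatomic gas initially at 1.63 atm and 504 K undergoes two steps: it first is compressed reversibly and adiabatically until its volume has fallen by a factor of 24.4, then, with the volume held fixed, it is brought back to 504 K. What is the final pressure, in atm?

P₃ ≈ 39.8 atm

For a monatomic ideal gas γ = 5/3.
Adiabatic step (PV^γ = const): P₂ = 1.63×24.4^(5/3) = 334.6 atm; T₂ = 504×24.4^(2/3) = 4240 K.
Isochoric: P₃ = P₂(T₃/T₂) = 334.6 × (504/4240) = 39.77 atm.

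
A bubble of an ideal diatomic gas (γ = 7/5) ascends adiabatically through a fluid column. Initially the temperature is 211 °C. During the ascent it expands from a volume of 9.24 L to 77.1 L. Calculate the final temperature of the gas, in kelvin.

For a reversible adiabat TV^(γ−1) is constant, so T₂ = T₁ (V₁/V₂)^(γ−1).
T₁ = 211 °C = 484.1 K.
T₂ = 484.1 × (9.24/77.1)^(2/5) = 207.2 K.

T₂ ≈ 207 K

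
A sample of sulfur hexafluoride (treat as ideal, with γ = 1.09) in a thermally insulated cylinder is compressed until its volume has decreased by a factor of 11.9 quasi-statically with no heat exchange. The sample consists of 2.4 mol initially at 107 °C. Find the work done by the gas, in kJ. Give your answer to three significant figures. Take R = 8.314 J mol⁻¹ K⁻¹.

Adiabatic: T₁V₁^(γ−1) = T₂V₂^(γ−1) ⇒ T₂ = T₁ (V₁/V₂)^(γ−1).
T₁ = 107 °C = 380.1 K.
T₂ = 380.1 × 11.9^(0.09) = 475.1 K.
Q = 0, so ΔU = W_on_gas = nCᵥΔT with Cᵥ = R/(γ−1) = 92.38 J/(mol·K).
ΔU = 2.4 × 92.38 × (475.1 − 380.1) = 21040 J.
Work done by the gas = −ΔU = -21040 J.

W ≈ -21.0 kJ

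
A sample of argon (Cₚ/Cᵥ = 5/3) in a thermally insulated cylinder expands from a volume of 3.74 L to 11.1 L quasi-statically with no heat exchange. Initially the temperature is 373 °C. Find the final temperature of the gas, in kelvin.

Adiabatic: T₁V₁^(γ−1) = T₂V₂^(γ−1) ⇒ T₂ = T₁ (V₁/V₂)^(γ−1).
T₁ = 373 °C = 646.1 K.
T₂ = 646.1 × (3.74/11.1)^(2/3) = 312.9 K.

T₂ ≈ 313 K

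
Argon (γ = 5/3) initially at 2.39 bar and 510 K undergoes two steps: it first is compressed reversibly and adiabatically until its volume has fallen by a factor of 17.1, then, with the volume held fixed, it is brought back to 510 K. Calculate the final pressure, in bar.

P₃ ≈ 40.9 bar

Adiabatic step (PV^γ = const): P₂ = 2.39×17.1^(5/3) = 271.3 bar; T₂ = 510×17.1^(2/3) = 3385 K.
Isochoric: P₃ = P₂(T₃/T₂) = 271.3 × (510/3385) = 40.87 bar.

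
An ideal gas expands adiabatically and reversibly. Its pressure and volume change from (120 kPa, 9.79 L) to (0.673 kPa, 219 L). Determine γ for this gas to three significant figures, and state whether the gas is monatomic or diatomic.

γ ≈ 1.67; monatomic

PV^γ = const ⇒ γ = ln(P₂/P₁) / ln(V₁/V₂).
γ = ln(0.673/120) / ln(9.79/219) = 1.668.
γ ≈ 1.67 is close to 5/3, so the gas is monatomic.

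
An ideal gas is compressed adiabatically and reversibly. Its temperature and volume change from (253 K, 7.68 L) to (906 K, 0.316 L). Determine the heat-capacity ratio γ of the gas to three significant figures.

γ ≈ 1.40

TV^(γ−1) = const ⇒ γ − 1 = ln(T₂/T₁) / ln(V₁/V₂).
γ = 1 + ln(906/253) / ln(7.68/0.316) = 1.4.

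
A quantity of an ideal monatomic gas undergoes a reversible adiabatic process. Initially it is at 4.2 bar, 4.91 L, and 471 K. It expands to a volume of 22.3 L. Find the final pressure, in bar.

Since PV^γ is constant along a reversible adiabat, P₂ = P₁ (V₁/V₂)^γ.
γ = 5/3 for a monatomic ideal gas.
P₂ = 4.2 × (4.91/22.3)^(5/3) = 0.3372 bar.

P₂ ≈ 0.337 bar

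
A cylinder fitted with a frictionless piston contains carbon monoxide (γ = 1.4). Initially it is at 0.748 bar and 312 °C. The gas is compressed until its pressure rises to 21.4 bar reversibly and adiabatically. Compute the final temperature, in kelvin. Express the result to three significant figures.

Adiabatic: T₂/T₁ = (P₂/P₁)^((γ−1)/γ).
T₁ = 312 °C = 585.1 K.
T₂ = 585.1 × (21.4/0.748)^(0.286) = 1526 K.

T₂ ≈ 1530 K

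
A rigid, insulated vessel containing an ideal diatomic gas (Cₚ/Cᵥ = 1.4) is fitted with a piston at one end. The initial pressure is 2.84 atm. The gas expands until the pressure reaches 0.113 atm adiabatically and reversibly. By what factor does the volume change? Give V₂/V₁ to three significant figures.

V₂/V₁ ≈ 10.0

From PV^γ = const, V₂/V₁ = (P₁/P₂)^(1/γ).
V₂/V₁ = (2.84/0.113)^(0.714) = 10.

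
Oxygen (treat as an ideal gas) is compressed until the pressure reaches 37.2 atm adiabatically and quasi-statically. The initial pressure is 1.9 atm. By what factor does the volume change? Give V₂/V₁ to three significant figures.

V₂/V₁ ≈ 0.119

From PV^γ = const, V₂/V₁ = (P₁/P₂)^(1/γ).
For a diatomic ideal gas γ = 7/5.
V₂/V₁ = (1.9/37.2)^(5/7) = 0.1195.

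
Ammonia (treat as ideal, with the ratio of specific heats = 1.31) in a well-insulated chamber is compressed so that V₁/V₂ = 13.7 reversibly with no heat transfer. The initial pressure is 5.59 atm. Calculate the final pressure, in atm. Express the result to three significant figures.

Adiabatic: P₁V₁^γ = P₂V₂^γ ⇒ P₂ = P₁ (V₁/V₂)^γ.
P₂ = 5.59 × 13.7^(1.31) = 172.4 atm.

P₂ ≈ 172 atm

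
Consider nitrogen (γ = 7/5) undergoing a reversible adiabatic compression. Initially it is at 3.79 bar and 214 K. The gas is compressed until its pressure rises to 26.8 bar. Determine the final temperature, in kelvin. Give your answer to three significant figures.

T₂ ≈ 374 K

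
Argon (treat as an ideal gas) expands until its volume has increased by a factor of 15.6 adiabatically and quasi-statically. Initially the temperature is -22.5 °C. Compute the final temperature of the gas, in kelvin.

T₂ ≈ 40.1 K

For a reversible adiabat TV^(γ−1) is constant, so T₂ = T₁ (V₁/V₂)^(γ−1).
For a monatomic ideal gas γ = 5/3, so γ−1 = 2/3.
T₁ = -22.5 °C = 250.6 K.
T₂ = 250.6 × (1/15.6)^(2/3) = 40.15 K.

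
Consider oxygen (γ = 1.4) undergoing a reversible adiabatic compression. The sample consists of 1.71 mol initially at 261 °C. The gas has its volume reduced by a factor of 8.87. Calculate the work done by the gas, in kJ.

W ≈ -26.5 kJ

For a reversible adiabat TV^(γ−1) is constant, so T₂ = T₁ (V₁/V₂)^(γ−1).
T₁ = 261 °C = 534.1 K.
T₂ = 534.1 × 8.87^(0.4) = 1279 K.
Q = 0, so ΔU = W_on_gas = nCᵥΔT with Cᵥ = R/(γ−1) = 20.79 J/(mol·K).
ΔU = 1.71 × 20.79 × (1279 − 534.1) = 26470 J.
Work done by the gas = −ΔU = -26470 J.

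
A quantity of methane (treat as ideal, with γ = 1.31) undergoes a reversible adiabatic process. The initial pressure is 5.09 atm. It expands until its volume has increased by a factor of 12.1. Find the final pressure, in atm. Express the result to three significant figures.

P₂ ≈ 0.194 atm

Adiabatic: P₁V₁^γ = P₂V₂^γ ⇒ P₂ = P₁ (V₁/V₂)^γ.
P₂ = 5.09 × (1/12.1)^(1.31) = 0.1942 atm.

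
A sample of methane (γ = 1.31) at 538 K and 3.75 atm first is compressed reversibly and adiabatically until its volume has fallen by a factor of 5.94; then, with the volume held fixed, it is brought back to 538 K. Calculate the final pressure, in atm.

P₃ ≈ 22.3 atm

Adiabatic step (PV^γ = const): P₂ = 3.75×5.94^(1.31) = 38.7 atm; T₂ = 538×5.94^(0.31) = 934.7 K.
Isochoric: P₃ = P₂(T₃/T₂) = 38.7 × (538/934.7) = 22.28 atm.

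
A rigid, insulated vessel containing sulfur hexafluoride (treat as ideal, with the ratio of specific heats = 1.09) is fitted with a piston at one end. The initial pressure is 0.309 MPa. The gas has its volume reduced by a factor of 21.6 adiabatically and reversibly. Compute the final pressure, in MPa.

Since PV^γ is constant along a reversible adiabat, P₂ = P₁ (V₁/V₂)^γ.
P₂ = 0.309 × 21.6^(1.09) = 8.801 MPa.

P₂ ≈ 8.80 MPa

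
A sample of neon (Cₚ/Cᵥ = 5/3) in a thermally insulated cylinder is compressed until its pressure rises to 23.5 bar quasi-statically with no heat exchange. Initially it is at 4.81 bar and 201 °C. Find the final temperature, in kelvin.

T₂ ≈ 894 K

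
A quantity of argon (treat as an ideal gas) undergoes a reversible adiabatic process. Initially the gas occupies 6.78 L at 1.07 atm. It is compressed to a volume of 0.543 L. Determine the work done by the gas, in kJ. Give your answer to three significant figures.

γ = 5/3 for a monatomic ideal gas.
P₂ = P₁(V₁/V₂)^γ = 1.07×(6.78/0.543)^(5/3) = 71.91 atm.
For a reversible adiabat, W_by_gas = (P₁V₁ − P₂V₂)/(γ−1).
W_by = (108400×0.00678 − 7.286×10^6×0.000543) / (2/3) = -4832 J.

W ≈ -4.83 kJ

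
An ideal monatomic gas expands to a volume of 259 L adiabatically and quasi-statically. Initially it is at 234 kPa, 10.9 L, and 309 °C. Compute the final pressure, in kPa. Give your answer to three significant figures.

Adiabatic: P₁V₁^γ = P₂V₂^γ ⇒ P₂ = P₁ (V₁/V₂)^γ.
γ = 5/3 for a monatomic ideal gas.
P₂ = 234 × (10.9/259)^(5/3) = 1.191 kPa.

P₂ ≈ 1.19 kPa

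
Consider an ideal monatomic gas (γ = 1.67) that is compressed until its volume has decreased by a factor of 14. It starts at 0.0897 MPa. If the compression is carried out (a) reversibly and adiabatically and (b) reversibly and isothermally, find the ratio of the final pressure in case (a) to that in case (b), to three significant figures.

P_adiabatic / P_isothermal ≈ 5.86

Isothermal: P_b = P₁(V₁/V₂) = 0.0897×14.
Adiabatic: P_a = P₁(V₁/V₂)^γ = 0.0897×14^(1.67).
P_a/P_b = (V₁/V₂)^(γ−1) = 14^(0.67) = 5.86.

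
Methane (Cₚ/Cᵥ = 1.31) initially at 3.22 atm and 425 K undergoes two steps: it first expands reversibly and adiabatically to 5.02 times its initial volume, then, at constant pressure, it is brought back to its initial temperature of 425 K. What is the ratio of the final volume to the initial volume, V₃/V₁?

Adiabatic step: V₂/V₁ = 5.02; T₂ = T₁·(1/5.02)^(0.31) = 257.7 K.
Isobaric step: V₃/V₂ = T₃/T₂ = 425/257.7.
V₃/V₁ = (V₂/V₁)(V₃/V₂) = 5.02 × (425/257.7) = 8.278.

V₃/V₁ ≈ 8.28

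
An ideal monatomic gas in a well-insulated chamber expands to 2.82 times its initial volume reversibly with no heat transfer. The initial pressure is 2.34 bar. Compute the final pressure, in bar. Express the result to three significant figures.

Since PV^γ is constant along a reversible adiabat, P₂ = P₁ (V₁/V₂)^γ.
For a monatomic ideal gas γ = 5/3.
P₂ = 2.34 × (1/2.82)^(5/3) = 0.4157 bar.

P₂ ≈ 0.416 bar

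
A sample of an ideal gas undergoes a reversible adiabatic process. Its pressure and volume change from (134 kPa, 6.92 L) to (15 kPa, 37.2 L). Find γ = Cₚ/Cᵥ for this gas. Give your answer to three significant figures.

PV^γ = const ⇒ γ = ln(P₂/P₁) / ln(V₁/V₂).
γ = ln(15/134) / ln(6.92/37.2) = 1.302.

γ ≈ 1.30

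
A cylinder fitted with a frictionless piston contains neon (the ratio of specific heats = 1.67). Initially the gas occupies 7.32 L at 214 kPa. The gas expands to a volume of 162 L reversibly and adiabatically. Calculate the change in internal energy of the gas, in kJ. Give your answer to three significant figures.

ΔU ≈ -2.04 kJ

P₂ = P₁(V₁/V₂)^γ = 214×(7.32/162)^(1.67) = 1.214 kPa.
For a reversible adiabat, W_by_gas = (P₁V₁ − P₂V₂)/(γ−1).
W_by = (214000×0.00732 − 1214×0.162) / (0.67) = 2044 J.
Q = 0 ⇒ ΔU = −W_by = -2044 J.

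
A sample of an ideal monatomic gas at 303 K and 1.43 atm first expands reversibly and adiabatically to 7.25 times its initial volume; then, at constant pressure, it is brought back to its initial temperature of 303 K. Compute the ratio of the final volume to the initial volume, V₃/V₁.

V₃/V₁ ≈ 27.2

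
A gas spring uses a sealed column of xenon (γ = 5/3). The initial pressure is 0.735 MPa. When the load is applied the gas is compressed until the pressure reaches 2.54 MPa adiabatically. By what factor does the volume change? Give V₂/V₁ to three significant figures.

From PV^γ = const, V₂/V₁ = (P₁/P₂)^(1/γ).
V₂/V₁ = (0.735/2.54)^(3/5) = 0.4752.

V₂/V₁ ≈ 0.475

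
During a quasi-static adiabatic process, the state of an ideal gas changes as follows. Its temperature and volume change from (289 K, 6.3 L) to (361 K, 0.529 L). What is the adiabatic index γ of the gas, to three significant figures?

γ ≈ 1.09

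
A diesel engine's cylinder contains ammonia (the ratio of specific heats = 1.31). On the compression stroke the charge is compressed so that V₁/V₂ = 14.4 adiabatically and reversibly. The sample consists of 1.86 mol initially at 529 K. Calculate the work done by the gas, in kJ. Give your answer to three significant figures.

W ≈ -33.9 kJ

For a reversible adiabat TV^(γ−1) is constant, so T₂ = T₁ (V₁/V₂)^(γ−1).
T₂ = 529 × 14.4^(0.31) = 1209 K.
Q = 0, so ΔU = W_on_gas = nCᵥΔT with Cᵥ = R/(γ−1) = 26.82 J/(mol·K).
ΔU = 1.86 × 26.82 × (1209 − 529) = 33940 J.
Work done by the gas = −ΔU = -33940 J.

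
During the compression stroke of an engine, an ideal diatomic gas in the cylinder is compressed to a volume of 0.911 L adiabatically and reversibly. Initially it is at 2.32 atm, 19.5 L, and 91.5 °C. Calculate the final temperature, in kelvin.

For a reversible adiabat TV^(γ−1) is constant, so T₂ = T₁ (V₁/V₂)^(γ−1).
γ = 7/5 for a diatomic ideal gas.
T₁ = 91.5 °C = 364.6 K.
T₂ = 364.6 × (19.5/0.911)^(2/5) = 1242 K.

T₂ ≈ 1240 K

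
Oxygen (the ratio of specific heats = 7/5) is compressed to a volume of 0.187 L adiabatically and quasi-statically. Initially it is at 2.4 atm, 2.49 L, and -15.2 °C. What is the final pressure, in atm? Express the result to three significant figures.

P₂ ≈ 90.0 atm

Since PV^γ is constant along a reversible adiabat, P₂ = P₁ (V₁/V₂)^γ.
P₂ = 2.4 × (2.49/0.187)^(7/5) = 90.01 atm.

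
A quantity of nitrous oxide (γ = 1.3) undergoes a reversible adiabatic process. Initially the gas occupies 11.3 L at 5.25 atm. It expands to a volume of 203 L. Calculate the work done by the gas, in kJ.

P₂ = P₁(V₁/V₂)^γ = 5.25×(11.3/203)^(1.3) = 0.1229 atm.
For a reversible adiabat, W_by_gas = (P₁V₁ − P₂V₂)/(γ−1).
W_by = (532000×0.0113 − 12450×0.203) / (0.3) = 11610 J.

W ≈ 11.6 kJ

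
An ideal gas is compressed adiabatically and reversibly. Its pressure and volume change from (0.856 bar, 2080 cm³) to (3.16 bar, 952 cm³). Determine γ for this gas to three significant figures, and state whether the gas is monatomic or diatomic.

PV^γ = const ⇒ γ = ln(P₂/P₁) / ln(V₁/V₂).
γ = ln(3.16/0.856) / ln(2080/952) = 1.671.
γ ≈ 1.67 is close to 5/3, so the gas is monatomic.

γ ≈ 1.67; monatomic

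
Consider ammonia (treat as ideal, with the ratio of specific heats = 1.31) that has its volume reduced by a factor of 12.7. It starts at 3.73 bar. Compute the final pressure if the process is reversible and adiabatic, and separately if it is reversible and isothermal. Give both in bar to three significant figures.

Isothermal: P₂ = P₁(V₁/V₂) = 3.73×12.7 = 47.37 bar.
Adiabatic: P₂ = P₁(V₁/V₂)^γ = 3.73×12.7^(1.31) = 104.2 bar.

adiabatic: 104 bar; isothermal: 47.4 bar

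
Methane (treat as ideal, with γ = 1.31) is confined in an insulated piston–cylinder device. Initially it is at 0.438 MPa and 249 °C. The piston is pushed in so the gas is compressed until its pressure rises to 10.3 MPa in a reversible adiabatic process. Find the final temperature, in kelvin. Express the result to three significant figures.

Along an adiabat T P^((1−γ)/γ) is constant, so T₂ = T₁ (P₂/P₁)^((γ−1)/γ).
T₁ = 249 °C = 522.1 K.
T₂ = 522.1 × (10.3/0.438)^(0.237) = 1102 K.

T₂ ≈ 1100 K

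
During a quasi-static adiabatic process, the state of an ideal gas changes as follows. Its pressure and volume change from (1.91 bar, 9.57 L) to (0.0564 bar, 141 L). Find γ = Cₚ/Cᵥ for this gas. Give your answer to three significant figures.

γ ≈ 1.31

PV^γ = const ⇒ γ = ln(P₂/P₁) / ln(V₁/V₂).
γ = ln(0.0564/1.91) / ln(9.57/141) = 1.309.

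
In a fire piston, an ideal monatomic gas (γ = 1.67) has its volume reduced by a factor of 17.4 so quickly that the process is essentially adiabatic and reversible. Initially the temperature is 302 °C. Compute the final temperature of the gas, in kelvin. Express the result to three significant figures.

For a reversible adiabat TV^(γ−1) is constant, so T₂ = T₁ (V₁/V₂)^(γ−1).
T₁ = 302 °C = 575.1 K.
T₂ = 575.1 × 17.4^(0.67) = 3899 K.

T₂ ≈ 3900 K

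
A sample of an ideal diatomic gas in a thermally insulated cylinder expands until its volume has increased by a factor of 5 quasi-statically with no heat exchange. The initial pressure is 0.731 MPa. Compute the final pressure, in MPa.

P₂ ≈ 0.0768 MPa

Adiabatic: P₁V₁^γ = P₂V₂^γ ⇒ P₂ = P₁ (V₁/V₂)^γ.
For a diatomic ideal gas γ = 7/5.
P₂ = 0.731 × (1/5)^(7/5) = 0.0768 MPa.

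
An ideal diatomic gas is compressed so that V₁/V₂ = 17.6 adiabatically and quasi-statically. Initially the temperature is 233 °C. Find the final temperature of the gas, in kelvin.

For a reversible adiabat TV^(γ−1) is constant, so T₂ = T₁ (V₁/V₂)^(γ−1).
For a diatomic ideal gas γ = 7/5, so γ−1 = 2/5.
T₁ = 233 °C = 506.1 K.
T₂ = 506.1 × 17.6^(2/5) = 1594 K.

T₂ ≈ 1590 K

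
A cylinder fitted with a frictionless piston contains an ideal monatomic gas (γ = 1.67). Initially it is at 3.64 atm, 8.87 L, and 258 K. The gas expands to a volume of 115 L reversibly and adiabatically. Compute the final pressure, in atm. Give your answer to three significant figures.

Adiabatic: P₁V₁^γ = P₂V₂^γ ⇒ P₂ = P₁ (V₁/V₂)^γ.
P₂ = 3.64 × (8.87/115)^(1.67) = 0.05044 atm.

P₂ ≈ 0.0504 atm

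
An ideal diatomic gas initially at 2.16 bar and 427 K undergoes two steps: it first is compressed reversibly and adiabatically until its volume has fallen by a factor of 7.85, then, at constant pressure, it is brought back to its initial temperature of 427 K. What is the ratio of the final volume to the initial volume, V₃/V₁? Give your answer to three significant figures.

V₃/V₁ ≈ 0.0559

For a diatomic ideal gas γ = 7/5.
Adiabatic step: V₂/V₁ = 0.1274; T₂ = T₁·7.85^(2/5) = 973.6 K.
Isobaric step: V₃/V₂ = T₃/T₂ = 427/973.6.
V₃/V₁ = (V₂/V₁)(V₃/V₂) = 0.1274 × (427/973.6) = 0.05587.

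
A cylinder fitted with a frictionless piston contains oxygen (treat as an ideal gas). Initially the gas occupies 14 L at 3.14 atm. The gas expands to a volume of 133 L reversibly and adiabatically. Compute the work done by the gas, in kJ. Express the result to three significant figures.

γ = 7/5 for a diatomic ideal gas.
P₂ = P₁(V₁/V₂)^γ = 3.14×(14/133)^(7/5) = 0.1343 atm.
For a reversible adiabat, W_by_gas = (P₁V₁ − P₂V₂)/(γ−1).
W_by = (318200×0.014 − 13610×0.133) / (2/5) = 6611 J.

W ≈ 6.61 kJ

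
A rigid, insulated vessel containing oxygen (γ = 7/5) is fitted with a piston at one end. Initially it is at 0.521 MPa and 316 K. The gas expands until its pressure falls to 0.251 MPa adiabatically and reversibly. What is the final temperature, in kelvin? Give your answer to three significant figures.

T₂ ≈ 256 K

Adiabatic: T₂/T₁ = (P₂/P₁)^((γ−1)/γ).
T₂ = 316 × (0.251/0.521)^(2/7) = 256.5 K.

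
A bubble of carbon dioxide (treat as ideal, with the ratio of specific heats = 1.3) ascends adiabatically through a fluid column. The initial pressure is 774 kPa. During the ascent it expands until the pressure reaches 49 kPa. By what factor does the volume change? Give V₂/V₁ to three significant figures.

From PV^γ = const, V₂/V₁ = (P₁/P₂)^(1/γ).
V₂/V₁ = (774/49)^(0.769) = 8.355.

V₂/V₁ ≈ 8.36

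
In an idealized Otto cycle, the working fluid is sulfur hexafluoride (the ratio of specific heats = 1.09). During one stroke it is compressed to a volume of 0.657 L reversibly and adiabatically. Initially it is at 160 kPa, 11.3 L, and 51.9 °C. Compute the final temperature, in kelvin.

For a reversible adiabat TV^(γ−1) is constant, so T₂ = T₁ (V₁/V₂)^(γ−1).
T₁ = 51.9 °C = 325 K.
T₂ = 325 × (11.3/0.657)^(0.09) = 419.9 K.

T₂ ≈ 420 K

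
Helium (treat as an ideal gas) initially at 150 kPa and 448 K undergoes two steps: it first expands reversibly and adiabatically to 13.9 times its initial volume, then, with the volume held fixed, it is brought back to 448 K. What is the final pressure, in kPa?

For a monatomic ideal gas γ = 5/3.
Adiabatic step (PV^γ = const): P₂ = 150×(1/13.9)^(5/3) = 1.867 kPa; T₂ = 448×(1/13.9)^(2/3) = 77.49 K.
Isochoric: P₃ = P₂(T₃/T₂) = 1.867 × (448/77.49) = 10.79 kPa.

P₃ ≈ 10.8 kPa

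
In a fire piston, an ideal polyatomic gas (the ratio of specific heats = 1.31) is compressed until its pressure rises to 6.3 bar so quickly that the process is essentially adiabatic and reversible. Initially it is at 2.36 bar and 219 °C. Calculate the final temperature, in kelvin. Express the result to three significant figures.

T₂ ≈ 621 K

Adiabatic: T₂/T₁ = (P₂/P₁)^((γ−1)/γ).
T₁ = 219 °C = 492.1 K.
T₂ = 492.1 × (6.3/2.36)^(0.237) = 620.9 K.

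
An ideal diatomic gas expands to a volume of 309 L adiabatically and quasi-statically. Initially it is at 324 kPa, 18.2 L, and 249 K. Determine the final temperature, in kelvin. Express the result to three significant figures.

T₂ ≈ 80.2 K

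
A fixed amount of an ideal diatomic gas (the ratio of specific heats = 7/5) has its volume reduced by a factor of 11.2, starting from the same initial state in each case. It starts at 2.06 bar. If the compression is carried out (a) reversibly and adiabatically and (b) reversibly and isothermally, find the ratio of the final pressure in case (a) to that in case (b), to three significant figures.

P_adiabatic / P_isothermal ≈ 2.63

Isothermal: P_b = P₁(V₁/V₂) = 2.06×11.2.
Adiabatic: P_a = P₁(V₁/V₂)^γ = 2.06×11.2^(7/5).
P_a/P_b = (V₁/V₂)^(γ−1) = 11.2^(2/5) = 2.628.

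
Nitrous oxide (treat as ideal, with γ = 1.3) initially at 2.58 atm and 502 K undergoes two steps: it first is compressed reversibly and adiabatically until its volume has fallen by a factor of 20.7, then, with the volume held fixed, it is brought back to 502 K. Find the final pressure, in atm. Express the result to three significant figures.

Adiabatic step (PV^γ = const): P₂ = 2.58×20.7^(1.3) = 132.6 atm; T₂ = 502×20.7^(0.3) = 1246 K.
Isochoric: P₃ = P₂(T₃/T₂) = 132.6 × (502/1246) = 53.41 atm.

P₃ ≈ 53.4 atm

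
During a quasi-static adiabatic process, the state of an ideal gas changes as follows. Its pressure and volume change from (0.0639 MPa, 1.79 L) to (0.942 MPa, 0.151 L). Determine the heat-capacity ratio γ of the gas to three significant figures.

PV^γ = const ⇒ γ = ln(P₂/P₁) / ln(V₁/V₂).
γ = ln(0.942/0.0639) / ln(1.79/0.151) = 1.088.

γ ≈ 1.09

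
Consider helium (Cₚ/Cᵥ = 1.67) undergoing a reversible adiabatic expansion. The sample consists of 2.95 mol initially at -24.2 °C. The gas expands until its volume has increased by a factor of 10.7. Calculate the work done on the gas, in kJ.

Adiabatic: T₁V₁^(γ−1) = T₂V₂^(γ−1) ⇒ T₂ = T₁ (V₁/V₂)^(γ−1).
T₁ = -24.2 °C = 248.9 K.
T₂ = 248.9 × (1/10.7)^(0.67) = 50.87 K.
Q = 0, so ΔU = W_on_gas = nCᵥΔT with Cᵥ = R/(γ−1) = 12.41 J/(mol·K).
ΔU = 2.95 × 12.41 × (50.87 − 248.9) = -7251 J.

W ≈ -7.25 kJ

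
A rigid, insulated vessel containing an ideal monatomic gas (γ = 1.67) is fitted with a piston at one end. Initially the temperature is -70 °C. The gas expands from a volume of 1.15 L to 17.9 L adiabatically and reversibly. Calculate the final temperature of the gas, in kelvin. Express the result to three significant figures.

T₂ ≈ 32.3 K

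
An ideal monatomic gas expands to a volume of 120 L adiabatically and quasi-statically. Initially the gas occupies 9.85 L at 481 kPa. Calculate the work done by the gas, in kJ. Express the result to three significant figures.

W ≈ 5.76 kJ

γ = 5/3 for a monatomic ideal gas.
P₂ = P₁(V₁/V₂)^γ = 481×(9.85/120)^(5/3) = 7.457 kPa.
For a reversible adiabat, W_by_gas = (P₁V₁ − P₂V₂)/(γ−1).
W_by = (481000×0.00985 − 7457×0.12) / (2/3) = 5764 J.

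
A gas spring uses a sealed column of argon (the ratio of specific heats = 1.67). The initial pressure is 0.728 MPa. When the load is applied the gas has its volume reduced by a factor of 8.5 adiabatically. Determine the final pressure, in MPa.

P₂ ≈ 26.0 MPa

Adiabatic: P₁V₁^γ = P₂V₂^γ ⇒ P₂ = P₁ (V₁/V₂)^γ.
P₂ = 0.728 × 8.5^(1.67) = 25.96 MPa.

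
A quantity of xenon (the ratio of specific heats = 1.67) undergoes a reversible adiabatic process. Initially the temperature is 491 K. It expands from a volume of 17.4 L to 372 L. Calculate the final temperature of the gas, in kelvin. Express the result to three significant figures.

T₂ ≈ 63.1 K

For a reversible adiabat TV^(γ−1) is constant, so T₂ = T₁ (V₁/V₂)^(γ−1).
T₂ = 491 × (17.4/372)^(0.67) = 63.09 K.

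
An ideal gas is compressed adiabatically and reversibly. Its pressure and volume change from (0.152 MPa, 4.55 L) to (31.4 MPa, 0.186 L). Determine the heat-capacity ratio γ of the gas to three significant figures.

γ ≈ 1.67

PV^γ = const ⇒ γ = ln(P₂/P₁) / ln(V₁/V₂).
γ = ln(31.4/0.152) / ln(4.55/0.186) = 1.667.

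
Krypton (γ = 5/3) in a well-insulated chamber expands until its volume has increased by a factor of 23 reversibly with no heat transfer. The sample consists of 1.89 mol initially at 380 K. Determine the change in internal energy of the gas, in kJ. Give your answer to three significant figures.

ΔU ≈ -7.85 kJ

Adiabatic: T₁V₁^(γ−1) = T₂V₂^(γ−1) ⇒ T₂ = T₁ (V₁/V₂)^(γ−1).
T₂ = 380 × (1/23)^(2/3) = 46.99 K.
Q = 0, so ΔU = W_on_gas = nCᵥΔT with Cᵥ = R/(γ−1) = 12.47 J/(mol·K).
ΔU = 1.89 × 12.47 × (46.99 − 380) = -7849 J.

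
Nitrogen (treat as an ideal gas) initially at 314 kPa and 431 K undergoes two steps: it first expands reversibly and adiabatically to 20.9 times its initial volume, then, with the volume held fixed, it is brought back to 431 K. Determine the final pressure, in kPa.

P₃ ≈ 15.0 kPa

For a diatomic ideal gas γ = 7/5.
Adiabatic step (PV^γ = const): P₂ = 314×(1/20.9)^(7/5) = 4.454 kPa; T₂ = 431×(1/20.9)^(2/5) = 127.8 K.
Isochoric: P₃ = P₂(T₃/T₂) = 4.454 × (431/127.8) = 15.02 kPa.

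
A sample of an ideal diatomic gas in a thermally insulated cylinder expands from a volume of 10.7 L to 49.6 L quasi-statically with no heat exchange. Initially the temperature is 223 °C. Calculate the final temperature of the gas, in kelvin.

T₂ ≈ 269 K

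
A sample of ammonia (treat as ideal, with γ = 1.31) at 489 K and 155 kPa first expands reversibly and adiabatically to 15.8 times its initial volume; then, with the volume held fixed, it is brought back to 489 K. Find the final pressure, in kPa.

P₃ ≈ 9.81 kPa

Adiabatic step (PV^γ = const): P₂ = 155×(1/15.8)^(1.31) = 4.17 kPa; T₂ = 489×(1/15.8)^(0.31) = 207.8 K.
Isochoric: P₃ = P₂(T₃/T₂) = 4.17 × (489/207.8) = 9.81 kPa.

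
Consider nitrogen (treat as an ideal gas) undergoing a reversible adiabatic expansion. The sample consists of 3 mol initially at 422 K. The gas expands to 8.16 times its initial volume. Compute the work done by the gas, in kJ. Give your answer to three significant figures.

W ≈ 15.0 kJ

Adiabatic: T₁V₁^(γ−1) = T₂V₂^(γ−1) ⇒ T₂ = T₁ (V₁/V₂)^(γ−1).
γ = 7/5 for a diatomic ideal gas, so γ−1 = 2/5.
T₂ = 422 × (1/8.16)^(2/5) = 182.2 K.
Q = 0, so ΔU = W_on_gas = nCᵥΔT with Cᵥ = R/(γ−1) = 20.79 J/(mol·K).
ΔU = 3 × 20.79 × (182.2 − 422) = -14950 J.
Work done by the gas = −ΔU = 14950 J.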